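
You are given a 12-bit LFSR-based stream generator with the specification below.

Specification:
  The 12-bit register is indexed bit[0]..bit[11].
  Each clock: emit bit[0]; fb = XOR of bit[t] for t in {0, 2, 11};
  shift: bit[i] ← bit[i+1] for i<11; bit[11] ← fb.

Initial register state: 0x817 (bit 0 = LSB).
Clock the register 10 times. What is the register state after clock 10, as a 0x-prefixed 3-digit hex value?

0x7C6

reg_0 = 0x817
clock 1: out=1, reg = 0xC0B
clock 2: out=1, reg = 0x605
clock 3: out=1, reg = 0x302
clock 4: out=0, reg = 0x181
clock 5: out=1, reg = 0x8C0
clock 6: out=0, reg = 0xC60
clock 7: out=0, reg = 0xE30
clock 8: out=0, reg = 0xF18
clock 9: out=0, reg = 0xF8C
clock 10: out=0, reg = 0x7C6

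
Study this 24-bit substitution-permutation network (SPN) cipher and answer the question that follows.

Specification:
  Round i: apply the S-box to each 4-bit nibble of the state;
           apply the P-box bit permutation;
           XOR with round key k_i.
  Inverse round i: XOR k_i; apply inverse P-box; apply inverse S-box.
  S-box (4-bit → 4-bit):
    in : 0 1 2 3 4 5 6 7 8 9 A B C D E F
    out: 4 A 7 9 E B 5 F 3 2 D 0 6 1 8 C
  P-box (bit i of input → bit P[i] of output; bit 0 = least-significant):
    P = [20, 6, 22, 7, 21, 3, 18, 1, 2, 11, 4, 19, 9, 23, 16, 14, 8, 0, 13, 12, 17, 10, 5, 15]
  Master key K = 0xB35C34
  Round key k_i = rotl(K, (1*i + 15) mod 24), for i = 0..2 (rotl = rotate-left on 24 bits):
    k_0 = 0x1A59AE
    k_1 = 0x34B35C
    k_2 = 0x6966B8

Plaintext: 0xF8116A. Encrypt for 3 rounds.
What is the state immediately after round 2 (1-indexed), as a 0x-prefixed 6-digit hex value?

0xF012CC

s_0 = plaintext = 0xF8116A
s_1 = Round(s_0, k_0) = 0xE6900F
s_2 = Round(s_1, k_1) = 0xF012CC
s_3 = Round(s_2, k_2) = 0xAD8EC4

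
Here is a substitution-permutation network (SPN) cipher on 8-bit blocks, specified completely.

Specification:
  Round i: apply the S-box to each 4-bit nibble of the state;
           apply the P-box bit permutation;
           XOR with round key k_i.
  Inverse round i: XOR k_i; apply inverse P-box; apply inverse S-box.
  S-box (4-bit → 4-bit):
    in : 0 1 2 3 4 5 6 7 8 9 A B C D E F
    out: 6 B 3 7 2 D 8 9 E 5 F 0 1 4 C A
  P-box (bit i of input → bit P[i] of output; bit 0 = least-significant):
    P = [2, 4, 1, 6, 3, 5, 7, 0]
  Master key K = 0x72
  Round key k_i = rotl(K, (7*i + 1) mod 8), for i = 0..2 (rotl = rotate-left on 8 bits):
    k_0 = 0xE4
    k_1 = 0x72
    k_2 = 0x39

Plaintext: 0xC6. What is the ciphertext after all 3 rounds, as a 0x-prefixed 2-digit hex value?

0xE9

s_0 = plaintext = 0xC6
s_1 = Round(s_0, k_0) = 0xAC
s_2 = Round(s_1, k_1) = 0xDF
s_3 = Round(s_2, k_2) = 0xE9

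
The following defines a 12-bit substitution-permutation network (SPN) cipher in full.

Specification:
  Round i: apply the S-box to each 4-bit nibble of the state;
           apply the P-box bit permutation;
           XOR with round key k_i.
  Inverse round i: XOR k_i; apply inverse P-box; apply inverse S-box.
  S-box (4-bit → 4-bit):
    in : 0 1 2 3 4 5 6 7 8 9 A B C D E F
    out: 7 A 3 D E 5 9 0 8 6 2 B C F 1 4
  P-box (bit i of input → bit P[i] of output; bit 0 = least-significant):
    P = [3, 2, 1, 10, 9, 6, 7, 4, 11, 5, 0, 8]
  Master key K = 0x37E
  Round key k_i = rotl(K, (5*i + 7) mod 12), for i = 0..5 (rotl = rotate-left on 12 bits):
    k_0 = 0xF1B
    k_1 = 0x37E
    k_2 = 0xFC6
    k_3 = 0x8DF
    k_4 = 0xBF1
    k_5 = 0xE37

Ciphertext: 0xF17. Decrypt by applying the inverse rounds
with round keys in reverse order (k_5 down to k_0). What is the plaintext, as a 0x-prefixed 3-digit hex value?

0xFDF

s_0 = ciphertext = 0xF17
s_1 = InvRound(s_0, k_5) = 0x177
s_2 = InvRound(s_1, k_4) = 0xE59
s_3 = InvRound(s_2, k_3) = 0x754
s_4 = InvRound(s_3, k_2) = 0xECF
s_5 = InvRound(s_4, k_1) = 0xDC8
s_6 = InvRound(s_5, k_0) = 0xFDF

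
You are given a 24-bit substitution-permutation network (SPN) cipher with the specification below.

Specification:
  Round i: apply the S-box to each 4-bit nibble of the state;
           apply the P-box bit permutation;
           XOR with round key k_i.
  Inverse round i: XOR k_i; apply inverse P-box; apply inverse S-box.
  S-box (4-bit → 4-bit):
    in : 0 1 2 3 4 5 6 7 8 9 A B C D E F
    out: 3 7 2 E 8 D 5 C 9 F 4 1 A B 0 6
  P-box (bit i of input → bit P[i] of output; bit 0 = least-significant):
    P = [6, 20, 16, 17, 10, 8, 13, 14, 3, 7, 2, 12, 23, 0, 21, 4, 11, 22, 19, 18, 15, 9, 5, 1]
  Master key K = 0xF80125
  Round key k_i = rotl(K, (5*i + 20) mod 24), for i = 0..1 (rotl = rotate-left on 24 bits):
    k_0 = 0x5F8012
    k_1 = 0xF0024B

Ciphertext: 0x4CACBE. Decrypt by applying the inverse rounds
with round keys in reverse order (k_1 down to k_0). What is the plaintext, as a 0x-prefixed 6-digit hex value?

s_0 = ciphertext = 0x4CACBE
s_1 = InvRound(s_0, k_1) = 0x159F60
s_2 = InvRound(s_1, k_0) = 0x314408

0x314408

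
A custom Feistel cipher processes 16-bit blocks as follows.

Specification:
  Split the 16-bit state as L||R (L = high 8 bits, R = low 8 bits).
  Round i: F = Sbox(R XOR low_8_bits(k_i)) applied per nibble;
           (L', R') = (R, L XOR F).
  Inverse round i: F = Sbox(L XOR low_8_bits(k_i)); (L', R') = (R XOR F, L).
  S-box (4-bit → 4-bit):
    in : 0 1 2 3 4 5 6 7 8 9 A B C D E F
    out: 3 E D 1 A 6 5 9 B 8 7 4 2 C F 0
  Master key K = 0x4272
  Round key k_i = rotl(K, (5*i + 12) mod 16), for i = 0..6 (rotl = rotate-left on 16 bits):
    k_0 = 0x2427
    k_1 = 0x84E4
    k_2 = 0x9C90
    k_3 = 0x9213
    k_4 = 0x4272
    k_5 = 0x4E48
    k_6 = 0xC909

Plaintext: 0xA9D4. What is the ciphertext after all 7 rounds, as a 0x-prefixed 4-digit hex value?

0x8796

s_0 = plaintext = 0xA9D4
s_1 = Round(s_0, k_0) = 0xD4A8
s_2 = Round(s_1, k_1) = 0xA876
s_3 = Round(s_2, k_2) = 0x765D
s_4 = Round(s_3, k_3) = 0x5DD9
s_5 = Round(s_4, k_4) = 0xD929
s_6 = Round(s_5, k_5) = 0x2987
s_7 = Round(s_6, k_6) = 0x8796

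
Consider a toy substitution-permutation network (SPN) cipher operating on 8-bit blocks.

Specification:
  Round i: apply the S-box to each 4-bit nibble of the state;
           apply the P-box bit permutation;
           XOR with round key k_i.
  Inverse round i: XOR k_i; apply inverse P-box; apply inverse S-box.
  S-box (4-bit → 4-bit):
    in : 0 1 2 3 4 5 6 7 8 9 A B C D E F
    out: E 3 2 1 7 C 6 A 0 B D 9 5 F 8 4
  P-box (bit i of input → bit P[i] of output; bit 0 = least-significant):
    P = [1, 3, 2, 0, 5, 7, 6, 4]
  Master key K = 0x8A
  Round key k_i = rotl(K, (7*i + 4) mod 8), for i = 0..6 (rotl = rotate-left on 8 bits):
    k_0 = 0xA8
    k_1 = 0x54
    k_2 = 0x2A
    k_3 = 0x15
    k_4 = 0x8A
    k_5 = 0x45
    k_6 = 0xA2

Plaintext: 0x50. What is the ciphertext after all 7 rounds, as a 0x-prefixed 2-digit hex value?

s_0 = plaintext = 0x50
s_1 = Round(s_0, k_0) = 0xF5
s_2 = Round(s_1, k_1) = 0x11
s_3 = Round(s_2, k_2) = 0x80
s_4 = Round(s_3, k_3) = 0x18
s_5 = Round(s_4, k_4) = 0x2A
s_6 = Round(s_5, k_5) = 0xC2
s_7 = Round(s_6, k_6) = 0xCA

0xCA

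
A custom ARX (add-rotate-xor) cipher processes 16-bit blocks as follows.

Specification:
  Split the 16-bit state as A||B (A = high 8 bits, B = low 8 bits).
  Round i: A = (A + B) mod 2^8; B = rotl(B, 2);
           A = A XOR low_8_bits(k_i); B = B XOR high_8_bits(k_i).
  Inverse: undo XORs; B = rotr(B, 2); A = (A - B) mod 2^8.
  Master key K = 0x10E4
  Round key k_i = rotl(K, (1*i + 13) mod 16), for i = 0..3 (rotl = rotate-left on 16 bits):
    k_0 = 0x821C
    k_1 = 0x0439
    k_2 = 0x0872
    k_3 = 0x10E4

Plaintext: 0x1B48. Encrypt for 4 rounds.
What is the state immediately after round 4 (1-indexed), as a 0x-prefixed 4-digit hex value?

0x1D98

s_0 = plaintext = 0x1B48
s_1 = Round(s_0, k_0) = 0x7FA3
s_2 = Round(s_1, k_1) = 0x1B8A
s_3 = Round(s_2, k_2) = 0xD722
s_4 = Round(s_3, k_3) = 0x1D98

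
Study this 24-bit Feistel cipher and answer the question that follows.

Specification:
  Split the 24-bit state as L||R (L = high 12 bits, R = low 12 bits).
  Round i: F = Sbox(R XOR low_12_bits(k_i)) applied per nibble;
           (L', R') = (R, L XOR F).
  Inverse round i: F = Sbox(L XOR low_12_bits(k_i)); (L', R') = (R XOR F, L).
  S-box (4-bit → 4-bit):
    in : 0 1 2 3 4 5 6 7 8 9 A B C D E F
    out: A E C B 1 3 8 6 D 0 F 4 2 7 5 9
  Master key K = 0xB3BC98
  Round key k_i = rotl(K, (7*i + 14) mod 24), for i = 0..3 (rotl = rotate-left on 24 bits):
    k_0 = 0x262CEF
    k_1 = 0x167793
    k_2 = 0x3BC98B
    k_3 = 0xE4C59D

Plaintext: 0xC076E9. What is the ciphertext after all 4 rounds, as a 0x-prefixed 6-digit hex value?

s_0 = plaintext = 0xC076E9
s_1 = Round(s_0, k_0) = 0x6E93AF
s_2 = Round(s_1, k_1) = 0x3AF75B
s_3 = Round(s_2, k_2) = 0x75B6D5
s_4 = Round(s_3, k_3) = 0x6D5C46

0x6D5C46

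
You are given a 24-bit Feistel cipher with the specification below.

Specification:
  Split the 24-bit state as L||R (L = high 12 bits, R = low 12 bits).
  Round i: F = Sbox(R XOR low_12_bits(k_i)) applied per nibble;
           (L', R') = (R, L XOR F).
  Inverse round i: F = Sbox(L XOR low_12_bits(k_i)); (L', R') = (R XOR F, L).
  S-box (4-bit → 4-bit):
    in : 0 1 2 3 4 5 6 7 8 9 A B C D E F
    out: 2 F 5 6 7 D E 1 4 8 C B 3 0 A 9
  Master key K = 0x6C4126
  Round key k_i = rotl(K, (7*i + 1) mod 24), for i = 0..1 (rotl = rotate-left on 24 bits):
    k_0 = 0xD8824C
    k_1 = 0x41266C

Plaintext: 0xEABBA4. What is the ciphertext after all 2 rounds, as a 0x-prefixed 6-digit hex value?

0x60F942

s_0 = plaintext = 0xEABBA4
s_1 = Round(s_0, k_0) = 0xBA460F
s_2 = Round(s_1, k_1) = 0x60F942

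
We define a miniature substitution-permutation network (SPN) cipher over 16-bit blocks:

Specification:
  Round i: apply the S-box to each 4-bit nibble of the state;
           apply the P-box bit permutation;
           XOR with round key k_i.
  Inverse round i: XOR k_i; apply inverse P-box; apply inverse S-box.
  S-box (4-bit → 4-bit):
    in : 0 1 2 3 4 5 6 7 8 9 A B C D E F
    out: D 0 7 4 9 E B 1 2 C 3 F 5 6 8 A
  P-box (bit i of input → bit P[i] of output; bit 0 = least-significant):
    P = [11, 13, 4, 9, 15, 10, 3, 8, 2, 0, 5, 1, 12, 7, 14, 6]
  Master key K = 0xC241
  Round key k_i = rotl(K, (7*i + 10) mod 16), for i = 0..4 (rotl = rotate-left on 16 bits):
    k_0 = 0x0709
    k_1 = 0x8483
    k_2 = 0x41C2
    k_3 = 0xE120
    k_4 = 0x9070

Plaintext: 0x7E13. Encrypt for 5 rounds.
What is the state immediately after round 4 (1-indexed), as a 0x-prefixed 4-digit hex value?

0x00E1

s_0 = plaintext = 0x7E13
s_1 = Round(s_0, k_0) = 0x171B
s_2 = Round(s_1, k_1) = 0xAE97
s_3 = Round(s_2, k_2) = 0x5848
s_4 = Round(s_3, k_3) = 0x00E1
s_5 = Round(s_4, k_4) = 0xC116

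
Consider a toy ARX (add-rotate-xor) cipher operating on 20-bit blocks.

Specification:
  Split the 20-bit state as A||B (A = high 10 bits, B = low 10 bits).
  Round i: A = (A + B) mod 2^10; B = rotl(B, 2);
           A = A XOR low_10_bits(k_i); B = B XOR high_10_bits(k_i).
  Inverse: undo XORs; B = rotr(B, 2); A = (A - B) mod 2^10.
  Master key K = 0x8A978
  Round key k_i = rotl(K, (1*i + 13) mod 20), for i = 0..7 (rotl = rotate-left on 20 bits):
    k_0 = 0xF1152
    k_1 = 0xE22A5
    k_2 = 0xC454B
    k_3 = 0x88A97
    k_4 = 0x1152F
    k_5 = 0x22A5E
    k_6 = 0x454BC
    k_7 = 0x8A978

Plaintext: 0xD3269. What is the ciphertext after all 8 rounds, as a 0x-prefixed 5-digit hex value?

s_0 = plaintext = 0xD3269
s_1 = Round(s_0, k_0) = 0x39E62
s_2 = Round(s_1, k_1) = 0x7B202
s_3 = Round(s_2, k_2) = 0xA971B
s_4 = Round(s_3, k_3) = 0xD5E4D
s_5 = Round(s_4, k_4) = 0x22D73
s_6 = Round(s_5, k_5) = 0xE8147
s_7 = Round(s_6, k_6) = 0x16C08
s_8 = Round(s_7, k_7) = 0x46E0A

0x46E0A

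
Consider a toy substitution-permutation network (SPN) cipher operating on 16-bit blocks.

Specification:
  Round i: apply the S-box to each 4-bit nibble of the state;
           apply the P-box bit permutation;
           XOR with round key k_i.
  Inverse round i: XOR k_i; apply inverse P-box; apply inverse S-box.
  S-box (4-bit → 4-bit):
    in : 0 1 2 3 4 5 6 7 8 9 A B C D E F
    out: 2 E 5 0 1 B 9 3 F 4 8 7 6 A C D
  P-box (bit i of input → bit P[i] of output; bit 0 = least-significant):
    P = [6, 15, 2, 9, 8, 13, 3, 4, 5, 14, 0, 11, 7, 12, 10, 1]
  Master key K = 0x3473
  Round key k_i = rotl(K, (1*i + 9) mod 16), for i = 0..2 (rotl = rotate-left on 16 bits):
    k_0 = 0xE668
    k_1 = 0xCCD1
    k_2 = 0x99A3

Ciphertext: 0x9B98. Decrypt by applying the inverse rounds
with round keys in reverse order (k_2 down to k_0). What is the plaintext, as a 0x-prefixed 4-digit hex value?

s_0 = ciphertext = 0x9B98
s_1 = InvRound(s_0, k_2) = 0xA2EA
s_2 = InvRound(s_1, k_1) = 0xE81A
s_3 = InvRound(s_2, k_0) = 0xE6A6

0xE6A6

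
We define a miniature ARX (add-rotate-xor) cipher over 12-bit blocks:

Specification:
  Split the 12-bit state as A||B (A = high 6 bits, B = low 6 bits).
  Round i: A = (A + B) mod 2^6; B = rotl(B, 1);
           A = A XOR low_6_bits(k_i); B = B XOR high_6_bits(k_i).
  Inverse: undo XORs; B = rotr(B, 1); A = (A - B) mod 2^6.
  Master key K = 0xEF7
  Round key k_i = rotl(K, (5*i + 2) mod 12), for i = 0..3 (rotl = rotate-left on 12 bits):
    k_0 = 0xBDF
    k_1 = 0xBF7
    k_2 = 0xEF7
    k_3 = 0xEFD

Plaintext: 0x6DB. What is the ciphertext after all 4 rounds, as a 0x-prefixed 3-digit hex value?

s_0 = plaintext = 0x6DB
s_1 = Round(s_0, k_0) = 0xA59
s_2 = Round(s_1, k_1) = 0xD5D
s_3 = Round(s_2, k_2) = 0x941
s_4 = Round(s_3, k_3) = 0x6F9

0x6F9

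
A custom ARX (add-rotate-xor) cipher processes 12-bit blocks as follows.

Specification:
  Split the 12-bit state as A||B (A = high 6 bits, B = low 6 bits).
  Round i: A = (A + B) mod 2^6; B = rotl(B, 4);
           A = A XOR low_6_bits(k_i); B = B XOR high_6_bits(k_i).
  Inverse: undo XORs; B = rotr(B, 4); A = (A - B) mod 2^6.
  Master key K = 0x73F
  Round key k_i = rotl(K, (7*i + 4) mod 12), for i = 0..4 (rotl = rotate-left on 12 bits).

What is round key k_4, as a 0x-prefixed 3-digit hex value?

K = 0x73F
k_0 = rotl(K, (7*0+4) mod 12) = rotl(K, 4) = 0x3F7
k_1 = rotl(K, (7*1+4) mod 12) = rotl(K, 11) = 0xB9F
k_2 = rotl(K, (7*2+4) mod 12) = rotl(K, 6) = 0xFDC
k_3 = rotl(K, (7*3+4) mod 12) = rotl(K, 1) = 0xE7E
k_4 = rotl(K, (7*4+4) mod 12) = rotl(K, 8) = 0xF73

0xF73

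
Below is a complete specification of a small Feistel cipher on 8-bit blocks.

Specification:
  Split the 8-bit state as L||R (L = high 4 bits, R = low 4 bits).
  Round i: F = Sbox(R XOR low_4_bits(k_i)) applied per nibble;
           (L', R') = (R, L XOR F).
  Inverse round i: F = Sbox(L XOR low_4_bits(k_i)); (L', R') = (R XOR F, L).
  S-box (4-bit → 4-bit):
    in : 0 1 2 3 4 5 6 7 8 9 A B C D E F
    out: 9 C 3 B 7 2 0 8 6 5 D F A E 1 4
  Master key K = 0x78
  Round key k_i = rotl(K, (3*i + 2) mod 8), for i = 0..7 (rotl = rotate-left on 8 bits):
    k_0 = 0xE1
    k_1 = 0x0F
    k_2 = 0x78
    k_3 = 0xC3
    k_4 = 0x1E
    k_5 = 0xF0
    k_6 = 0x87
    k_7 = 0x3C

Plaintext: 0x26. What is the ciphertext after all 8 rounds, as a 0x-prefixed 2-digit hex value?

s_0 = plaintext = 0x26
s_1 = Round(s_0, k_0) = 0x6A
s_2 = Round(s_1, k_1) = 0xA4
s_3 = Round(s_2, k_2) = 0x40
s_4 = Round(s_3, k_3) = 0x0F
s_5 = Round(s_4, k_4) = 0xFC
s_6 = Round(s_5, k_5) = 0xC5
s_7 = Round(s_6, k_6) = 0x5F
s_8 = Round(s_7, k_7) = 0xFE

0xFE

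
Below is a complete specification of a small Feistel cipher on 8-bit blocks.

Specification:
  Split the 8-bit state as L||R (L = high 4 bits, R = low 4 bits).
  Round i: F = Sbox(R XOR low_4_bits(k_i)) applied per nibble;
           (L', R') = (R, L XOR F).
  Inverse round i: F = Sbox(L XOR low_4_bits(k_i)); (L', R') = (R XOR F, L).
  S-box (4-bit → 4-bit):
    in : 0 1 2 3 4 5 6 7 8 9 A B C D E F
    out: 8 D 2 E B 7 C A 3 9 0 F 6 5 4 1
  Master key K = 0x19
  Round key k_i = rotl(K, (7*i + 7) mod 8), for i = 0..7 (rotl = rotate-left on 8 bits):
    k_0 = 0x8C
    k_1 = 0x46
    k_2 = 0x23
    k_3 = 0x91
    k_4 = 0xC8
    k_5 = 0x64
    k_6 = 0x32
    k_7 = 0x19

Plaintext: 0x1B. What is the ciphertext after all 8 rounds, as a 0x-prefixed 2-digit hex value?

s_0 = plaintext = 0x1B
s_1 = Round(s_0, k_0) = 0xBB
s_2 = Round(s_1, k_1) = 0xBE
s_3 = Round(s_2, k_2) = 0xEE
s_4 = Round(s_3, k_3) = 0xEF
s_5 = Round(s_4, k_4) = 0xF4
s_6 = Round(s_5, k_5) = 0x47
s_7 = Round(s_6, k_6) = 0x73
s_8 = Round(s_7, k_7) = 0x37

0x37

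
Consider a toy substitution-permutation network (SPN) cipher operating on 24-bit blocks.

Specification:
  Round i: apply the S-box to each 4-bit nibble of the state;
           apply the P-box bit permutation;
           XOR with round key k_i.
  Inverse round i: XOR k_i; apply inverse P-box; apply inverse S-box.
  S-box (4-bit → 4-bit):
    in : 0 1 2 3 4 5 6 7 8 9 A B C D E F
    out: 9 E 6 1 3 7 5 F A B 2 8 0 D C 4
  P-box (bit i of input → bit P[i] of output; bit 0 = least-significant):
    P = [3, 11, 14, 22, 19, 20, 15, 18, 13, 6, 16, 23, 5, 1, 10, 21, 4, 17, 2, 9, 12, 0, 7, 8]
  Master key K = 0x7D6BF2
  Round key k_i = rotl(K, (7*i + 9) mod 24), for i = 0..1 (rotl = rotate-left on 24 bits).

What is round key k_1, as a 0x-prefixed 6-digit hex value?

K = 0x7D6BF2
k_0 = rotl(K, (7*0+9) mod 24) = rotl(K, 9) = 0xD7E4FA
k_1 = rotl(K, (7*1+9) mod 24) = rotl(K, 16) = 0xF27D6B

0xF27D6B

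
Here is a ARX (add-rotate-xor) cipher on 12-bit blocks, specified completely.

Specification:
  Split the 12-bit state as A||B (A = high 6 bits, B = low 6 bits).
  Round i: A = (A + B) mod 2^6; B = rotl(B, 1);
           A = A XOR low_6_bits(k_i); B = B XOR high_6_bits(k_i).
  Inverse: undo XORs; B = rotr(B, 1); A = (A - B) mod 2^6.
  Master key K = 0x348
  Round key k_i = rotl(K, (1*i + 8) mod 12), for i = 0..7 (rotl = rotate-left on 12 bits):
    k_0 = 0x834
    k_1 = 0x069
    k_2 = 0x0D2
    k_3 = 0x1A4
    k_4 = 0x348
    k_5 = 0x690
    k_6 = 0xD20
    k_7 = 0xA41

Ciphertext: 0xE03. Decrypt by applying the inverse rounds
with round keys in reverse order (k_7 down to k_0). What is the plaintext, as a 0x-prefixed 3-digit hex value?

0x3F0

s_0 = ciphertext = 0xE03
s_1 = InvRound(s_0, k_7) = 0x915
s_2 = InvRound(s_1, k_6) = 0x530
s_3 = InvRound(s_2, k_5) = 0xBD5
s_4 = InvRound(s_3, k_4) = 0x6CC
s_5 = InvRound(s_4, k_3) = 0xE85
s_6 = InvRound(s_5, k_2) = 0x943
s_7 = InvRound(s_6, k_1) = 0x2C1
s_8 = InvRound(s_7, k_0) = 0x3F0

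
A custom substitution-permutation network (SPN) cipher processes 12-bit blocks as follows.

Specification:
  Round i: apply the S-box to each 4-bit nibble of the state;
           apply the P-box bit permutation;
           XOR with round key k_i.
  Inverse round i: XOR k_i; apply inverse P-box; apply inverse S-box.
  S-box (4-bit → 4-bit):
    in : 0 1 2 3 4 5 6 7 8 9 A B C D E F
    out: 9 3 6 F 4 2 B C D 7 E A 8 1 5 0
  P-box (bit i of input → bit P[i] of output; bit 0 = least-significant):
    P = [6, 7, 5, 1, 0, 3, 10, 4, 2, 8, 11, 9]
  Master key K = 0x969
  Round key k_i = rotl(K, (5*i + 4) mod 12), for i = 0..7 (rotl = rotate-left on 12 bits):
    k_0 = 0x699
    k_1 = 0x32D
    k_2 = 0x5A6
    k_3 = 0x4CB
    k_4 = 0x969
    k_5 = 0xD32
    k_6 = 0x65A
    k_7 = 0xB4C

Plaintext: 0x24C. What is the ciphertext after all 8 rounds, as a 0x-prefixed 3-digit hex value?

0xE88

s_0 = plaintext = 0x24C
s_1 = Round(s_0, k_0) = 0xB9B
s_2 = Round(s_1, k_1) = 0x4A6
s_3 = Round(s_2, k_2) = 0x97C
s_4 = Round(s_3, k_3) = 0x9DD
s_5 = Round(s_4, k_4) = 0x02C
s_6 = Round(s_5, k_5) = 0xB3C
s_7 = Round(s_6, k_6) = 0x141
s_8 = Round(s_7, k_7) = 0xE88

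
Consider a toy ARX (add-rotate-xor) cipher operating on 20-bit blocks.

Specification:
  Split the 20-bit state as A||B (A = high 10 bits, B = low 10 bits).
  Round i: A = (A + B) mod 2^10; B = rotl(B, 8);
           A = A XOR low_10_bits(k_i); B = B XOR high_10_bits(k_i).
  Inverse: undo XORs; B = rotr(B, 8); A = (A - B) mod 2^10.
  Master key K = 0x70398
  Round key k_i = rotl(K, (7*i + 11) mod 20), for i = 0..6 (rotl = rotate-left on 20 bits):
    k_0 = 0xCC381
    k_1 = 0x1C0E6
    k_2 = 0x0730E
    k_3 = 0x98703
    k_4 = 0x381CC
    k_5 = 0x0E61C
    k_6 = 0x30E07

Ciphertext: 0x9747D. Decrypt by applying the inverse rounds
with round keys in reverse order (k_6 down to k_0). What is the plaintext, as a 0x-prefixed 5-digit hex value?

0x6C6BD

s_0 = ciphertext = 0x9747D
s_1 = InvRound(s_0, k_6) = 0x58AF8
s_2 = InvRound(s_1, k_5) = 0x1E306
s_3 = InvRound(s_2, k_4) = 0x8679B
s_4 = InvRound(s_3, k_3) = 0x4C7E9
s_5 = InvRound(s_4, k_2) = 0x9A3D7
s_6 = InvRound(s_5, k_1) = 0xFBE9F
s_7 = InvRound(s_6, k_0) = 0x6C6BD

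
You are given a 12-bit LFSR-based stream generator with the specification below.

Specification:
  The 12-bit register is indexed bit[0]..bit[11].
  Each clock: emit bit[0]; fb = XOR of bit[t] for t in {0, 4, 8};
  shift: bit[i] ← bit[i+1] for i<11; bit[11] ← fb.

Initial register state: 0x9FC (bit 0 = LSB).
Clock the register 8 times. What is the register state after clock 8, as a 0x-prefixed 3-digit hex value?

0xCA9

reg_0 = 0x9FC
clock 1: out=0, reg = 0x4FE
clock 2: out=0, reg = 0xA7F
clock 3: out=1, reg = 0x53F
clock 4: out=1, reg = 0xA9F
clock 5: out=1, reg = 0x54F
clock 6: out=1, reg = 0x2A7
clock 7: out=1, reg = 0x953
clock 8: out=1, reg = 0xCA9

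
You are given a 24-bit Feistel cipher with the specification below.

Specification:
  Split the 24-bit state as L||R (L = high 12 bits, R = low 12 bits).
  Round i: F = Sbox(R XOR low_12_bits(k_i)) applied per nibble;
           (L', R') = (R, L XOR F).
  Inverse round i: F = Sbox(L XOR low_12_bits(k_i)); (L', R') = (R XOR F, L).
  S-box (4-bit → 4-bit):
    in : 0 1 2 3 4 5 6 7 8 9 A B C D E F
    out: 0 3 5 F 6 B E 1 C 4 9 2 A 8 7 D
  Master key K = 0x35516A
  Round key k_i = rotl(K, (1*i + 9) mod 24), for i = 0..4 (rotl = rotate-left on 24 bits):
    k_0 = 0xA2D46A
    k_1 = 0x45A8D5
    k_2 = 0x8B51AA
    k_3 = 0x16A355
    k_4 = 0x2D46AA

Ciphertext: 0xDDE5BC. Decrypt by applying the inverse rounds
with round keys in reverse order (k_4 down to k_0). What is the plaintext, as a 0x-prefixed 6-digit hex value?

s_0 = ciphertext = 0xDDE5BC
s_1 = InvRound(s_0, k_4) = 0x7AADDE
s_2 = InvRound(s_1, k_3) = 0xB037AA
s_3 = InvRound(s_2, k_2) = 0xE3EB03
s_4 = InvRound(s_3, k_1) = 0x571E3E
s_5 = InvRound(s_4, k_0) = 0xD0C571

0xD0C571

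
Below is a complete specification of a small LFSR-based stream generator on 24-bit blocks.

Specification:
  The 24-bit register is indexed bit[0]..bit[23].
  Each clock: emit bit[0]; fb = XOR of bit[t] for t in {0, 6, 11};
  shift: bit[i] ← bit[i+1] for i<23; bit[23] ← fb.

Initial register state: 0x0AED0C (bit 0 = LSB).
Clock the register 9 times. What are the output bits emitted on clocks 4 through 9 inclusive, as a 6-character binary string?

reg_0 = 0x0AED0C
clock 1: out=0, reg = 0x857686
clock 2: out=0, reg = 0x42BB43
clock 3: out=1, reg = 0xA15DA1
clock 4: out=1, reg = 0x50AED0
clock 5: out=0, reg = 0x285768
clock 6: out=0, reg = 0x942BB4
clock 7: out=0, reg = 0xCA15DA
clock 8: out=0, reg = 0xE50AED
clock 9: out=1, reg = 0xF28576

100001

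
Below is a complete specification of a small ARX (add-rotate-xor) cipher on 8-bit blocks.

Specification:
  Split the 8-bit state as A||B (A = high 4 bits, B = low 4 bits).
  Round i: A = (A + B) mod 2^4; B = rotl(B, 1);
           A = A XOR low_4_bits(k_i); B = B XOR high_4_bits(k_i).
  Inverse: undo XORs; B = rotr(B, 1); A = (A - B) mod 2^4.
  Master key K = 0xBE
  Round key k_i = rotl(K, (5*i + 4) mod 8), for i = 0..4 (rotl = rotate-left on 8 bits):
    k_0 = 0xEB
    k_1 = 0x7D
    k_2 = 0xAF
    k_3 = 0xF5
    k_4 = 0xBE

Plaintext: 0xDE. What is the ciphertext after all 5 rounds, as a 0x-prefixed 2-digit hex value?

s_0 = plaintext = 0xDE
s_1 = Round(s_0, k_0) = 0x03
s_2 = Round(s_1, k_1) = 0xE1
s_3 = Round(s_2, k_2) = 0x08
s_4 = Round(s_3, k_3) = 0xDE
s_5 = Round(s_4, k_4) = 0x56

0x56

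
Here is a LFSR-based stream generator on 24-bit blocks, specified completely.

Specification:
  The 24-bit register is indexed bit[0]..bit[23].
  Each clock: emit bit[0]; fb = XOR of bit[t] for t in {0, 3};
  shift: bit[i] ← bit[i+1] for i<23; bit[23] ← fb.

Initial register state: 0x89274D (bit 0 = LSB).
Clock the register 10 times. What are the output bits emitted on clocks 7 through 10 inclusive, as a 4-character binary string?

reg_0 = 0x89274D
clock 1: out=1, reg = 0x4493A6
clock 2: out=0, reg = 0x2249D3
clock 3: out=1, reg = 0x9124E9
clock 4: out=1, reg = 0x489274
clock 5: out=0, reg = 0x24493A
clock 6: out=0, reg = 0x92249D
clock 7: out=1, reg = 0x49124E
clock 8: out=0, reg = 0xA48927
clock 9: out=1, reg = 0xD24493
clock 10: out=1, reg = 0xE92249

1011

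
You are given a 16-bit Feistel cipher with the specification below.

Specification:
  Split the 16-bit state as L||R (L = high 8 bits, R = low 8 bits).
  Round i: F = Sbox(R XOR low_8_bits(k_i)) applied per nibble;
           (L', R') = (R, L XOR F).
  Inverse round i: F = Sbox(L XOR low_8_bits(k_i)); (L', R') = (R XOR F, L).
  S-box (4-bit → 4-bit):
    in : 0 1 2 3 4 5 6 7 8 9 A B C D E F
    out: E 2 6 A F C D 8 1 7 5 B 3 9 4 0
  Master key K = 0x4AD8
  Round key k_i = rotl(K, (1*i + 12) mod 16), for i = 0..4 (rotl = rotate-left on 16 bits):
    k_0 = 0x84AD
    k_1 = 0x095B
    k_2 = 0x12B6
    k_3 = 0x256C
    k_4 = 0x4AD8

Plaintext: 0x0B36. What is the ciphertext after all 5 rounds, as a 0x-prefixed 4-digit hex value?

0x95C2

s_0 = plaintext = 0x0B36
s_1 = Round(s_0, k_0) = 0x3670
s_2 = Round(s_1, k_1) = 0x705D
s_3 = Round(s_2, k_2) = 0x5D3B
s_4 = Round(s_3, k_3) = 0x3B95
s_5 = Round(s_4, k_4) = 0x95C2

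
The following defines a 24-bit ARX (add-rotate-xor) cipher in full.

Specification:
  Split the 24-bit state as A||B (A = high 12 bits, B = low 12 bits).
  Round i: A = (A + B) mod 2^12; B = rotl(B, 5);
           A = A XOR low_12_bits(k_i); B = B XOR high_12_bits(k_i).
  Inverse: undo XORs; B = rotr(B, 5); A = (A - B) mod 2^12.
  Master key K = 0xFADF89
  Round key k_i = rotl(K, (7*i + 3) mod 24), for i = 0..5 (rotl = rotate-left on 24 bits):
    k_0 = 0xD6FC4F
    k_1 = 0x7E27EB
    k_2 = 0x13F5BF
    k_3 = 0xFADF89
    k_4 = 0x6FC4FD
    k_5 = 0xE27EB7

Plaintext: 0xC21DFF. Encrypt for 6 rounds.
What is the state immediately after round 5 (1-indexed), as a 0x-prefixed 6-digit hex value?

s_0 = plaintext = 0xC21DFF
s_1 = Round(s_0, k_0) = 0x66F294
s_2 = Round(s_1, k_1) = 0xEE8567
s_3 = Round(s_2, k_2) = 0x1F0DD5
s_4 = Round(s_3, k_3) = 0x04C516
s_5 = Round(s_4, k_4) = 0x19F436
s_6 = Round(s_5, k_5) = 0xB628EF

0x19F436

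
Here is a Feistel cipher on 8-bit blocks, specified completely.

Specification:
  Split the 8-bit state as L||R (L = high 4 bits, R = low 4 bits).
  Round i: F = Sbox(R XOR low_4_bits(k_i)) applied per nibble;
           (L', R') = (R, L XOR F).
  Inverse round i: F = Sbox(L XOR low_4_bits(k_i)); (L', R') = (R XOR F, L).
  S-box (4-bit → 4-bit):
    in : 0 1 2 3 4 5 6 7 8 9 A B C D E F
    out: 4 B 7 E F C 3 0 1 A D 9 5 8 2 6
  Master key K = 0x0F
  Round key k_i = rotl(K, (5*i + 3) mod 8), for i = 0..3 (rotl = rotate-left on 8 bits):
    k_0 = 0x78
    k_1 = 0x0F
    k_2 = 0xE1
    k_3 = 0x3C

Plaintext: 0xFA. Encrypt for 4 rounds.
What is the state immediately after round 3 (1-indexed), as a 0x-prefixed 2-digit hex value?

0xA1

s_0 = plaintext = 0xFA
s_1 = Round(s_0, k_0) = 0xA8
s_2 = Round(s_1, k_1) = 0x8A
s_3 = Round(s_2, k_2) = 0xA1
s_4 = Round(s_3, k_3) = 0x12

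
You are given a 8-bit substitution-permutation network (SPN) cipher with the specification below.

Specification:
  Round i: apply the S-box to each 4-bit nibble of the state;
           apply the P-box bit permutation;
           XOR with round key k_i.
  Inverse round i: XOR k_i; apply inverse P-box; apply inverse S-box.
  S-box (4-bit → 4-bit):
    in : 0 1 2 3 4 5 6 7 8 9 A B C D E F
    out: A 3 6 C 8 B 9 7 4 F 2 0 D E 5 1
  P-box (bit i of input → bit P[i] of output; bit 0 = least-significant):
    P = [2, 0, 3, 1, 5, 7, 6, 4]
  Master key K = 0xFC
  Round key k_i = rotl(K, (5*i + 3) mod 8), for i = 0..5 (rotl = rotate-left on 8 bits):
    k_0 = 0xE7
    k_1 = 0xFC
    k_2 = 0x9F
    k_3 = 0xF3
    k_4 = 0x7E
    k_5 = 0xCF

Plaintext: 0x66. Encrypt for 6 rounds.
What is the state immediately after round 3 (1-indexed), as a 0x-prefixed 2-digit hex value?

0x50

s_0 = plaintext = 0x66
s_1 = Round(s_0, k_0) = 0xD1
s_2 = Round(s_1, k_1) = 0x29
s_3 = Round(s_2, k_2) = 0x50
s_4 = Round(s_3, k_3) = 0x40
s_5 = Round(s_4, k_4) = 0x6D
s_6 = Round(s_5, k_5) = 0xF4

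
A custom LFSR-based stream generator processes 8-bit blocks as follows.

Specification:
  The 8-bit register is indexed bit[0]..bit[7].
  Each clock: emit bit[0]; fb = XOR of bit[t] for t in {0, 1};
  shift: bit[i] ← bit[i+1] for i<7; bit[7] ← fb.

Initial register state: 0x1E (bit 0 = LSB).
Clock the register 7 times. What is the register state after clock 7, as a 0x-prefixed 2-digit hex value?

0x22

reg_0 = 0x1E
clock 1: out=0, reg = 0x8F
clock 2: out=1, reg = 0x47
clock 3: out=1, reg = 0x23
clock 4: out=1, reg = 0x11
clock 5: out=1, reg = 0x88
clock 6: out=0, reg = 0x44
clock 7: out=0, reg = 0x22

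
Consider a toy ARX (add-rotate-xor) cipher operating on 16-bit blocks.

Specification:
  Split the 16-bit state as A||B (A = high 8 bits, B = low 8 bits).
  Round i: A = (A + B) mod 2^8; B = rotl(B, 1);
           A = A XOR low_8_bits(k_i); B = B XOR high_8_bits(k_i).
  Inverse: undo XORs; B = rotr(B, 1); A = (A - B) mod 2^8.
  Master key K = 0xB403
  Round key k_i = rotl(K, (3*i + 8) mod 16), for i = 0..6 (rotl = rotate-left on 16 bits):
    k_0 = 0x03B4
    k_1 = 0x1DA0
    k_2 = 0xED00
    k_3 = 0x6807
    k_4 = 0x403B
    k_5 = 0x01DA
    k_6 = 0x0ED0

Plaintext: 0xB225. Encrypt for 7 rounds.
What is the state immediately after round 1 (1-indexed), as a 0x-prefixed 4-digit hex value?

s_0 = plaintext = 0xB225
s_1 = Round(s_0, k_0) = 0x6349
s_2 = Round(s_1, k_1) = 0x0C8F
s_3 = Round(s_2, k_2) = 0x9BF2
s_4 = Round(s_3, k_3) = 0x8A8D
s_5 = Round(s_4, k_4) = 0x2C5B
s_6 = Round(s_5, k_5) = 0x5DB7
s_7 = Round(s_6, k_6) = 0xC461

0x6349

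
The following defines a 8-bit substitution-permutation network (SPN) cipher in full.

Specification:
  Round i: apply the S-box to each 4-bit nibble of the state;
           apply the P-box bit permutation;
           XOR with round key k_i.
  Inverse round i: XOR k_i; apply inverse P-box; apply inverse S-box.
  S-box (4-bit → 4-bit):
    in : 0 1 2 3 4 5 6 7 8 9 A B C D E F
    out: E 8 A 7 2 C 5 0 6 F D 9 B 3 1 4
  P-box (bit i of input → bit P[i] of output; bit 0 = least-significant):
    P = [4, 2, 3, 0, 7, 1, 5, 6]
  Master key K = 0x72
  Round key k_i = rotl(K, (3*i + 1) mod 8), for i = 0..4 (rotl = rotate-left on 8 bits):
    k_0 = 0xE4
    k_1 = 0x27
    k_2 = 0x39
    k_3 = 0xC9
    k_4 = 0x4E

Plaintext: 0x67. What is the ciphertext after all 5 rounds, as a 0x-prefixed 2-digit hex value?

0xC1

s_0 = plaintext = 0x67
s_1 = Round(s_0, k_0) = 0x44
s_2 = Round(s_1, k_1) = 0x21
s_3 = Round(s_2, k_2) = 0x7A
s_4 = Round(s_3, k_3) = 0xD0
s_5 = Round(s_4, k_4) = 0xC1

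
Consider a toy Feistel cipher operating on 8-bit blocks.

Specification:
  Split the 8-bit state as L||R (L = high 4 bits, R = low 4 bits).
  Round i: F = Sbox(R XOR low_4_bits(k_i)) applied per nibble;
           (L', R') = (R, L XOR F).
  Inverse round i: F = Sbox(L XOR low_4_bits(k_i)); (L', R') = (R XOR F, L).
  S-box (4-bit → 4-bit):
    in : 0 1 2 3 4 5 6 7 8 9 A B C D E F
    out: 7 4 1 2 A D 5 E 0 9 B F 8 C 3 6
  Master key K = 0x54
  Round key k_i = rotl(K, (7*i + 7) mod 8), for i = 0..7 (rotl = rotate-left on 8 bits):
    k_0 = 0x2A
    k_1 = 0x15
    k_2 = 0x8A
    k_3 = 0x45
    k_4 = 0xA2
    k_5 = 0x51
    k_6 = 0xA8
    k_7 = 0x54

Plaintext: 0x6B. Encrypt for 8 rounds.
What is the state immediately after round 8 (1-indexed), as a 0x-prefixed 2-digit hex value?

0x87

s_0 = plaintext = 0x6B
s_1 = Round(s_0, k_0) = 0xB2
s_2 = Round(s_1, k_1) = 0x25
s_3 = Round(s_2, k_2) = 0x54
s_4 = Round(s_3, k_3) = 0x41
s_5 = Round(s_4, k_4) = 0x16
s_6 = Round(s_5, k_5) = 0x6F
s_7 = Round(s_6, k_6) = 0xF8
s_8 = Round(s_7, k_7) = 0x87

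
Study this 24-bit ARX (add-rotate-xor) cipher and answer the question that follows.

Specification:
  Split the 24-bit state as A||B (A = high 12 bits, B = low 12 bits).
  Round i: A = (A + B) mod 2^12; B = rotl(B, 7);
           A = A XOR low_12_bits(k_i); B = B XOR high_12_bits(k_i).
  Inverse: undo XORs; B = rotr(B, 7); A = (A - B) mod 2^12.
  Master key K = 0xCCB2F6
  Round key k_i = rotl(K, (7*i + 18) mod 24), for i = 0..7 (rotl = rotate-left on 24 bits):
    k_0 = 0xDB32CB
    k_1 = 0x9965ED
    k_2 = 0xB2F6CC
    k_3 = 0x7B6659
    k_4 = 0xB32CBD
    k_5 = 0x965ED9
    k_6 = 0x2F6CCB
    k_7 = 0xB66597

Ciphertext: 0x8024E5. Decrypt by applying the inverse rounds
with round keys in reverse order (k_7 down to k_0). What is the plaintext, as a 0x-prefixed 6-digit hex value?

0x08955C

s_0 = ciphertext = 0x8024E5
s_1 = InvRound(s_0, k_7) = 0xD1607F
s_2 = InvRound(s_1, k_6) = 0x0B8125
s_3 = InvRound(s_2, k_5) = 0x651810
s_4 = InvRound(s_3, k_4) = 0x6A6446
s_5 = InvRound(s_4, k_3) = 0x2F8E07
s_6 = InvRound(s_5, k_2) = 0xF2A50A
s_7 = InvRound(s_6, k_1) = 0x72E399
s_8 = InvRound(s_7, k_0) = 0x08955C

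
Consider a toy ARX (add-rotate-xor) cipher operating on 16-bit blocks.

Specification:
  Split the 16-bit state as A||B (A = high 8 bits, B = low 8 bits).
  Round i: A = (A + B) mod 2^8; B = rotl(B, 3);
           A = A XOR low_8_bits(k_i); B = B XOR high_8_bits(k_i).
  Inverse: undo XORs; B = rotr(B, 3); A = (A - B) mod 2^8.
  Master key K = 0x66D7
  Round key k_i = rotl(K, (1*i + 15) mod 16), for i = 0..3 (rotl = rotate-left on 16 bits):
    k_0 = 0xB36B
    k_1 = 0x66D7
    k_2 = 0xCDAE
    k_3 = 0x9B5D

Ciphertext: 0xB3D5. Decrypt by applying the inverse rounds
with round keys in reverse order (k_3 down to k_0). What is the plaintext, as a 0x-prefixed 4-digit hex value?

0x7EED

s_0 = ciphertext = 0xB3D5
s_1 = InvRound(s_0, k_3) = 0x25C9
s_2 = InvRound(s_1, k_2) = 0x0B80
s_3 = InvRound(s_2, k_1) = 0x00DC
s_4 = InvRound(s_3, k_0) = 0x7EED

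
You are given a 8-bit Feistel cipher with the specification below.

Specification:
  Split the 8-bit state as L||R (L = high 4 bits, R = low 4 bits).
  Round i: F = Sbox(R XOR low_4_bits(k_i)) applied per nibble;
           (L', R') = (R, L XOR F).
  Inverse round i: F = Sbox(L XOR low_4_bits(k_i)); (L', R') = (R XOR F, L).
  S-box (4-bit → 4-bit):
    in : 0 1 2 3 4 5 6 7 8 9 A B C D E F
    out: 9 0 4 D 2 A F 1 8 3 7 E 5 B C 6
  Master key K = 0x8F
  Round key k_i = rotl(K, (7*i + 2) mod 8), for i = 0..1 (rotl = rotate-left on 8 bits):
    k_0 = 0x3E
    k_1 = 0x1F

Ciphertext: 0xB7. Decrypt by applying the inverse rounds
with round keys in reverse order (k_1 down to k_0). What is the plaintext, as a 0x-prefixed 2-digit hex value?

0x55

s_0 = ciphertext = 0xB7
s_1 = InvRound(s_0, k_1) = 0x5B
s_2 = InvRound(s_1, k_0) = 0x55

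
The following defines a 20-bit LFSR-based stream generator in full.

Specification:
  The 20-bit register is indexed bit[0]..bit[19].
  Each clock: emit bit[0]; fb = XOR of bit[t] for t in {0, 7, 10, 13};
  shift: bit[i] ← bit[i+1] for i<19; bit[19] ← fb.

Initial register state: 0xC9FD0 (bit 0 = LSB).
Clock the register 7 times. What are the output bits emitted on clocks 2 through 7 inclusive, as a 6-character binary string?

000101

reg_0 = 0xC9FD0
clock 1: out=0, reg = 0x64FE8
clock 2: out=0, reg = 0x327F4
clock 3: out=0, reg = 0x993FA
clock 4: out=0, reg = 0xCC9FD
clock 5: out=1, reg = 0x664FE
clock 6: out=0, reg = 0xB327F
clock 7: out=1, reg = 0x5993F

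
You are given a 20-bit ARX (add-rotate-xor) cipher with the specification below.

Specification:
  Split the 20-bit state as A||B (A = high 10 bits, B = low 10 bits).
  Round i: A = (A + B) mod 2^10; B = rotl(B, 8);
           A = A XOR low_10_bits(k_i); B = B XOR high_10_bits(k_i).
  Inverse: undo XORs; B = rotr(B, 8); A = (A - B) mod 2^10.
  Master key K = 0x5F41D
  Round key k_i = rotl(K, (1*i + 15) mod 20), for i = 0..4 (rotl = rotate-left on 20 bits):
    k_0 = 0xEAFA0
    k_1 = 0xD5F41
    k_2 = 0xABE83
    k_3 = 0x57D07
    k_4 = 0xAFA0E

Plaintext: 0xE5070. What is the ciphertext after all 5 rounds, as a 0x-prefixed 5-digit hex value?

s_0 = plaintext = 0xE5070
s_1 = Round(s_0, k_0) = 0xE93B7
s_2 = Round(s_1, k_1) = 0x068BA
s_3 = Round(s_2, k_2) = 0x95C81
s_4 = Round(s_3, k_3) = 0xF7C7F
s_5 = Round(s_4, k_4) = 0x941A1

0x941A1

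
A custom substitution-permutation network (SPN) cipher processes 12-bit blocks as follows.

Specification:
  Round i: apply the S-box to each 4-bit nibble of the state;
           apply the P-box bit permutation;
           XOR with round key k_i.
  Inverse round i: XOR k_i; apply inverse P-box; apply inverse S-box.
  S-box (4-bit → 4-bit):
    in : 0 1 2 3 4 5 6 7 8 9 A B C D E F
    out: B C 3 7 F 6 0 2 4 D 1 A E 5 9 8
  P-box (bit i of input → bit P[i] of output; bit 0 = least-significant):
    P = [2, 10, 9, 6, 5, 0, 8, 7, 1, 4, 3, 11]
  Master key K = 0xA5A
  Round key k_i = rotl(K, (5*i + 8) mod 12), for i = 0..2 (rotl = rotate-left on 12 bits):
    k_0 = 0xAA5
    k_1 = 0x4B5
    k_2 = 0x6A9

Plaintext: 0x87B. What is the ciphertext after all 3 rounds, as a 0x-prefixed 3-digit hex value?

s_0 = plaintext = 0x87B
s_1 = Round(s_0, k_0) = 0xEEC
s_2 = Round(s_1, k_1) = 0xA57
s_3 = Round(s_2, k_2) = 0x3AA

0x3AA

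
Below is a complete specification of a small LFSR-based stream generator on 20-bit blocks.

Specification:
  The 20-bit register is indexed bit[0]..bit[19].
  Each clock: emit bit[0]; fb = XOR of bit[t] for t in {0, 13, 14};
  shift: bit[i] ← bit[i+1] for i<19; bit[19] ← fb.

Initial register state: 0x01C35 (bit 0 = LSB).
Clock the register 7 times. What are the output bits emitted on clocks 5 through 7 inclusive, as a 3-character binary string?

reg_0 = 0x01C35
clock 1: out=1, reg = 0x80E1A
clock 2: out=0, reg = 0x4070D
clock 3: out=1, reg = 0xA0386
clock 4: out=0, reg = 0x501C3
clock 5: out=1, reg = 0xA80E1
clock 6: out=1, reg = 0xD4070
clock 7: out=0, reg = 0xEA038

110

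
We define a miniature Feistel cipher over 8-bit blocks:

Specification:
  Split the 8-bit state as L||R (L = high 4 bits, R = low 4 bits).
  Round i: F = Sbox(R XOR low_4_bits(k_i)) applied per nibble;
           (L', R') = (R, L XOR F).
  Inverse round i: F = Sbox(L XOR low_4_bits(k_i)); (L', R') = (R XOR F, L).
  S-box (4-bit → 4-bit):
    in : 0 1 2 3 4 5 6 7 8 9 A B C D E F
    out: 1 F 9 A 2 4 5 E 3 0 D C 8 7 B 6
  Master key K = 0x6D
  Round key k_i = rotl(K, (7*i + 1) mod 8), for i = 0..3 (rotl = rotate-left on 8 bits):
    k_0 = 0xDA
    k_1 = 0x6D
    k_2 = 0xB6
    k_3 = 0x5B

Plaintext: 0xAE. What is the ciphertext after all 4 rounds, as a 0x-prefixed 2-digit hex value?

0x06

s_0 = plaintext = 0xAE
s_1 = Round(s_0, k_0) = 0xE8
s_2 = Round(s_1, k_1) = 0x8A
s_3 = Round(s_2, k_2) = 0xA0
s_4 = Round(s_3, k_3) = 0x06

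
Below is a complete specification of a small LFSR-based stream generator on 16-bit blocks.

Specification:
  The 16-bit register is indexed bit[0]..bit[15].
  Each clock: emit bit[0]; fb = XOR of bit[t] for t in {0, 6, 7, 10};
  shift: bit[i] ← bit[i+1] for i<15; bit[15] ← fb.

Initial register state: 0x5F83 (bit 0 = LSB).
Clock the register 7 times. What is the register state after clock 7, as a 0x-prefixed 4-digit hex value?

reg_0 = 0x5F83
clock 1: out=1, reg = 0xAFC1
clock 2: out=1, reg = 0x57E0
clock 3: out=0, reg = 0xABF0
clock 4: out=0, reg = 0x55F8
clock 5: out=0, reg = 0xAAFC
clock 6: out=0, reg = 0x557E
clock 7: out=0, reg = 0x2ABF

0x2ABF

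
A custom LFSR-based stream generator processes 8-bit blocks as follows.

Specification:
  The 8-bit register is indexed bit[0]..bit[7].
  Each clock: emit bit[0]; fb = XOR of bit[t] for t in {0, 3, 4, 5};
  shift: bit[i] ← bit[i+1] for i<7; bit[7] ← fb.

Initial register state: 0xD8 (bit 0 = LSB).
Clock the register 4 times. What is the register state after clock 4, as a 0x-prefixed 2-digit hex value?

0x8D

reg_0 = 0xD8
clock 1: out=0, reg = 0x6C
clock 2: out=0, reg = 0x36
clock 3: out=0, reg = 0x1B
clock 4: out=1, reg = 0x8D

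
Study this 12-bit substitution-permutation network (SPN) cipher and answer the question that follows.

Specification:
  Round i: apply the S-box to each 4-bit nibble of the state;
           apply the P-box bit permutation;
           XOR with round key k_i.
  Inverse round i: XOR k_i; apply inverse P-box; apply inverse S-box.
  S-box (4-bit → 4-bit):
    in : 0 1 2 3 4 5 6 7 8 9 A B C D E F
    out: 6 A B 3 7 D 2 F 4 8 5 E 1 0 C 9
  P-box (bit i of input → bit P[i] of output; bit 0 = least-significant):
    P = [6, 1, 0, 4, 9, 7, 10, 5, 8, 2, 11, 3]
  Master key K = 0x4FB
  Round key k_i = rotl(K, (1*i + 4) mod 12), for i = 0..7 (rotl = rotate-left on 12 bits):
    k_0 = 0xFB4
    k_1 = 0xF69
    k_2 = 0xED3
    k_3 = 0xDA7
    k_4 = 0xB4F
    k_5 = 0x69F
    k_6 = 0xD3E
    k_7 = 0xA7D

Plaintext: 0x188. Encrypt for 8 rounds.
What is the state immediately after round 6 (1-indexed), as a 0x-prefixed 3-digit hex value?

0x947

s_0 = plaintext = 0x188
s_1 = Round(s_0, k_0) = 0xBB9
s_2 = Round(s_1, k_1) = 0x3D5
s_3 = Round(s_2, k_2) = 0xF86
s_4 = Round(s_3, k_3) = 0x8AD
s_5 = Round(s_4, k_4) = 0x54F
s_6 = Round(s_5, k_5) = 0x947
s_7 = Round(s_6, k_6) = 0xBE5
s_8 = Round(s_7, k_7) = 0x600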